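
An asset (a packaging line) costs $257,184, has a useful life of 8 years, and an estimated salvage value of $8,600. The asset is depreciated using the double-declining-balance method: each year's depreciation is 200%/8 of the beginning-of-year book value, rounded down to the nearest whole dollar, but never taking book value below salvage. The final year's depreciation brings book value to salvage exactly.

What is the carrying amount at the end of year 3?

$108,500

Depreciable base = $257,184 − $8,600 = $248,584.
Year 1: ⌊$257,184 × 200%/8⌋ = $64,296. Book value $192,888.
Year 2: ⌊$192,888 × 200%/8⌋ = $48,222. Book value $144,666.
Year 3: ⌊$144,666 × 200%/8⌋ = $36,166. Book value $108,500.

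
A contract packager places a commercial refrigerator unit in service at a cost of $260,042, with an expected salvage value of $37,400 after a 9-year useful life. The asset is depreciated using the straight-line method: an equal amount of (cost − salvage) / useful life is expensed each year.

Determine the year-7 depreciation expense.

$24,738

Depreciable base = $260,042 − $37,400 = $222,642.
Annual expense = $222,642 / 9 = $24,738.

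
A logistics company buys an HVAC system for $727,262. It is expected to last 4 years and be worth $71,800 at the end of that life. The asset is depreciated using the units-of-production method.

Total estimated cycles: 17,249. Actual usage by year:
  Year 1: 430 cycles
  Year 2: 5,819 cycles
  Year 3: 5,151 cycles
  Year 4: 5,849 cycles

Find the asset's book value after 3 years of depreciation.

$294,062

Depreciable base = $727,262 − $71,800 = $655,462.
Rate = $655,462 / 17,249 cycles = $38 per cycle.
Year 1: 430 × $38 = $16,340. Book value $710,922.
Year 2: 5,819 × $38 = $221,122. Book value $489,800.
Year 3: 5,151 × $38 = $195,738. Book value $294,062.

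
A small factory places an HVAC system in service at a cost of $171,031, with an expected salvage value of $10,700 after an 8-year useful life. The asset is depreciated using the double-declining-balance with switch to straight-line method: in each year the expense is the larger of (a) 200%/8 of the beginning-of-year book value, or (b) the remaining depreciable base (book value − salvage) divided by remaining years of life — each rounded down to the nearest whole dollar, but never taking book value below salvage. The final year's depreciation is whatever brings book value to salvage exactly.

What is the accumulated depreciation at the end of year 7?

Depreciable base = $171,031 − $10,700 = $160,331.
Year 1: DB = ⌊$171,031 × 200%/8⌋ = $42,757; SL = ⌊$160,331/8⌋ = $20,041 → take DB $42,757. Book value $128,274.
Year 2: DB = ⌊$128,274 × 200%/8⌋ = $32,068; SL = ⌊$117,574/7⌋ = $16,796 → take DB $32,068. Book value $96,206.
Year 3: DB = ⌊$96,206 × 200%/8⌋ = $24,051; SL = ⌊$85,506/6⌋ = $14,251 → take DB $24,051. Book value $72,155.
Year 4: DB = ⌊$72,155 × 200%/8⌋ = $18,038; SL = ⌊$61,455/5⌋ = $12,291 → take DB $18,038. Book value $54,117.
Year 5: DB = ⌊$54,117 × 200%/8⌋ = $13,529; SL = ⌊$43,417/4⌋ = $10,854 → take DB $13,529. Book value $40,588.
Year 6: DB = ⌊$40,588 × 200%/8⌋ = $10,147; SL = ⌊$29,888/3⌋ = $9,962 → take DB $10,147. Book value $30,441.
Year 7: DB = ⌊$30,441 × 200%/8⌋ = $7,610; SL = ⌊$19,741/2⌋ = $9,870 → take SL $9,870. Book value $20,571.
Accumulated through year 7 = $171,031 − $20,571 = $150,460.

$150,460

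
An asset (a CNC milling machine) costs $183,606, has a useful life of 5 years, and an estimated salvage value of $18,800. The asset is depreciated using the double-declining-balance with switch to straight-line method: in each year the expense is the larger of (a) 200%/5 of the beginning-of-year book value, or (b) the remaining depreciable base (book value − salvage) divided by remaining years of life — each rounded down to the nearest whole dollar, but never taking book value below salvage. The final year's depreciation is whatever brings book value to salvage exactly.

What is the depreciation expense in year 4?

Depreciable base = $183,606 − $18,800 = $164,806.
Year 1: DB = ⌊$183,606 × 200%/5⌋ = $73,442; SL = ⌊$164,806/5⌋ = $32,961 → take DB $73,442. Book value $110,164.
Year 2: DB = ⌊$110,164 × 200%/5⌋ = $44,065; SL = ⌊$91,364/4⌋ = $22,841 → take DB $44,065. Book value $66,099.
Year 3: DB = ⌊$66,099 × 200%/5⌋ = $26,439; SL = ⌊$47,299/3⌋ = $15,766 → take DB $26,439. Book value $39,660.
Year 4: DB = ⌊$39,660 × 200%/5⌋ = $15,864; SL = ⌊$20,860/2⌋ = $10,430 → take DB $15,864. Book value $23,796.

$15,864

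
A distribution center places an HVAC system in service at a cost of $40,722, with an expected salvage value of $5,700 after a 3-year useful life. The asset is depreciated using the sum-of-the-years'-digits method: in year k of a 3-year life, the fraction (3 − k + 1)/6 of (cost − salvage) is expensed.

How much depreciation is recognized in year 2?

Depreciable base = $40,722 − $5,700 = $35,022.
Sum of the years' digits = 3+2+1 = 6.
Year 1: $35,022 × 3/6 = $17,511. Book value $23,211.
Year 2: $35,022 × 2/6 = $11,674. Book value $11,537.

$11,674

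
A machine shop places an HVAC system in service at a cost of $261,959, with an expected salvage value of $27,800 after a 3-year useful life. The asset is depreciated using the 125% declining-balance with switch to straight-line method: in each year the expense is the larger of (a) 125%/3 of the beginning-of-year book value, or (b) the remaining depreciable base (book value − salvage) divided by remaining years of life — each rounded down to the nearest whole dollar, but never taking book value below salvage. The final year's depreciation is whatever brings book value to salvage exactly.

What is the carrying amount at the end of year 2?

Depreciable base = $261,959 − $27,800 = $234,159.
Year 1: DB = ⌊$261,959 × 125%/3⌋ = $109,149; SL = ⌊$234,159/3⌋ = $78,053 → take DB $109,149. Book value $152,810.
Year 2: DB = ⌊$152,810 × 125%/3⌋ = $63,670; SL = ⌊$125,010/2⌋ = $62,505 → take DB $63,670. Book value $89,140.

$89,140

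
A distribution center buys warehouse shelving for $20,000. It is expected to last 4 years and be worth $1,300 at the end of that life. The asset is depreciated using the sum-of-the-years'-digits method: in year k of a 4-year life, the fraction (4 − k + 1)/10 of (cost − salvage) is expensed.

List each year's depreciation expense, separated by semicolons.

$7,480; $5,610; $3,740; $1,870

Depreciable base = $20,000 − $1,300 = $18,700.
Sum of the years' digits = 4+3+2+1 = 10.
Year 1: $18,700 × 4/10 = $7,480. Book value $12,520.
Year 2: $18,700 × 3/10 = $5,610. Book value $6,910.
Year 3: $18,700 × 2/10 = $3,740. Book value $3,170.
Year 4: $18,700 × 1/10 = $1,870. Book value $1,300.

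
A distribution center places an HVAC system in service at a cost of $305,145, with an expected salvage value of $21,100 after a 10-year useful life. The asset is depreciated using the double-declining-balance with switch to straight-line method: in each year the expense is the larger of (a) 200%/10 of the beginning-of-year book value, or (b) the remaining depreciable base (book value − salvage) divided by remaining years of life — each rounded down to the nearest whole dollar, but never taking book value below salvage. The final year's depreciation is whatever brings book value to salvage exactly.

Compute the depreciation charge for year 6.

$19,998

Depreciable base = $305,145 − $21,100 = $284,045.
Year 1: DB = ⌊$305,145 × 200%/10⌋ = $61,029; SL = ⌊$284,045/10⌋ = $28,404 → take DB $61,029. Book value $244,116.
Year 2: DB = ⌊$244,116 × 200%/10⌋ = $48,823; SL = ⌊$223,016/9⌋ = $24,779 → take DB $48,823. Book value $195,293.
Year 3: DB = ⌊$195,293 × 200%/10⌋ = $39,058; SL = ⌊$174,193/8⌋ = $21,774 → take DB $39,058. Book value $156,235.
Year 4: DB = ⌊$156,235 × 200%/10⌋ = $31,247; SL = ⌊$135,135/7⌋ = $19,305 → take DB $31,247. Book value $124,988.
Year 5: DB = ⌊$124,988 × 200%/10⌋ = $24,997; SL = ⌊$103,888/6⌋ = $17,314 → take DB $24,997. Book value $99,991.
Year 6: DB = ⌊$99,991 × 200%/10⌋ = $19,998; SL = ⌊$78,891/5⌋ = $15,778 → take DB $19,998. Book value $79,993.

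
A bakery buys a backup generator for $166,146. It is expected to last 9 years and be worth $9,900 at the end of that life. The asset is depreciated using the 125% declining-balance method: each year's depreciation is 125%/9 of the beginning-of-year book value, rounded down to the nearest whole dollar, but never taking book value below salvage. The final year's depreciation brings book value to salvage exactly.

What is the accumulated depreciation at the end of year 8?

Depreciable base = $166,146 − $9,900 = $156,246.
Year 1: ⌊$166,146 × 125%/9⌋ = $23,075. Book value $143,071.
Year 2: ⌊$143,071 × 125%/9⌋ = $19,870. Book value $123,201.
Year 3: ⌊$123,201 × 125%/9⌋ = $17,111. Book value $106,090.
Year 4: ⌊$106,090 × 125%/9⌋ = $14,734. Book value $91,356.
Year 5: ⌊$91,356 × 125%/9⌋ = $12,688. Book value $78,668.
Year 6: ⌊$78,668 × 125%/9⌋ = $10,926. Book value $67,742.
Year 7: ⌊$67,742 × 125%/9⌋ = $9,408. Book value $58,334.
Year 8: ⌊$58,334 × 125%/9⌋ = $8,101. Book value $50,233.
Accumulated through year 8 = $166,146 − $50,233 = $115,913.

$115,913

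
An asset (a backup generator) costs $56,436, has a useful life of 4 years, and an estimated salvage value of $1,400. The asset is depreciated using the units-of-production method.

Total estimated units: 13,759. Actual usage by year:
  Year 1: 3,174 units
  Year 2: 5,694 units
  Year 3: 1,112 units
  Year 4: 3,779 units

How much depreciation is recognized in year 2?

Depreciable base = $56,436 − $1,400 = $55,036.
Rate = $55,036 / 13,759 units = $4 per unit.
Year 1: 3,174 × $4 = $12,696. Book value $43,740.
Year 2: 5,694 × $4 = $22,776. Book value $20,964.

$22,776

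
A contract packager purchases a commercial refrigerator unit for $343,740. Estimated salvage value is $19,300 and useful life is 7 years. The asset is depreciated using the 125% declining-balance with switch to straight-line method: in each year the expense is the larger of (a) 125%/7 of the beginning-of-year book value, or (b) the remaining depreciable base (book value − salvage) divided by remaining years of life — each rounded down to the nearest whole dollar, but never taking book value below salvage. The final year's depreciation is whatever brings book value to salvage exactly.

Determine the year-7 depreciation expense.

$42,528

Depreciable base = $343,740 − $19,300 = $324,440.
Year 1: DB = ⌊$343,740 × 125%/7⌋ = $61,382; SL = ⌊$324,440/7⌋ = $46,348 → take DB $61,382. Book value $282,358.
Year 2: DB = ⌊$282,358 × 125%/7⌋ = $50,421; SL = ⌊$263,058/6⌋ = $43,843 → take DB $50,421. Book value $231,937.
Year 3: DB = ⌊$231,937 × 125%/7⌋ = $41,417; SL = ⌊$212,637/5⌋ = $42,527 → take SL $42,527. Book value $189,410.
Year 4: DB = ⌊$189,410 × 125%/7⌋ = $33,823; SL = ⌊$170,110/4⌋ = $42,527 → take SL $42,527. Book value $146,883.
Year 5: DB = ⌊$146,883 × 125%/7⌋ = $26,229; SL = ⌊$127,583/3⌋ = $42,527 → take SL $42,527. Book value $104,356.
Year 6: DB = ⌊$104,356 × 125%/7⌋ = $18,635; SL = ⌊$85,056/2⌋ = $42,528 → take SL $42,528. Book value $61,828.
Year 7 (final): $61,828 − $19,300 = $42,528. Book value $19,300.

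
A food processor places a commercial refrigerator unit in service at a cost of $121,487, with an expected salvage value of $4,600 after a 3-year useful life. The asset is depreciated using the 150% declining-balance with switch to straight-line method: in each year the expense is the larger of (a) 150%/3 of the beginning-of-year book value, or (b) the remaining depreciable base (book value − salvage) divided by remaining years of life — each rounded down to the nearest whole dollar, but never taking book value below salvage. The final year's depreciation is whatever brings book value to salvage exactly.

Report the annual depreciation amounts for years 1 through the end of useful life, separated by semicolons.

$60,743; $30,372; $25,772

Depreciable base = $121,487 − $4,600 = $116,887.
Year 1: DB = ⌊$121,487 × 150%/3⌋ = $60,743; SL = ⌊$116,887/3⌋ = $38,962 → take DB $60,743. Book value $60,744.
Year 2: DB = ⌊$60,744 × 150%/3⌋ = $30,372; SL = ⌊$56,144/2⌋ = $28,072 → take DB $30,372. Book value $30,372.
Year 3 (final): $30,372 − $4,600 = $25,772. Book value $4,600.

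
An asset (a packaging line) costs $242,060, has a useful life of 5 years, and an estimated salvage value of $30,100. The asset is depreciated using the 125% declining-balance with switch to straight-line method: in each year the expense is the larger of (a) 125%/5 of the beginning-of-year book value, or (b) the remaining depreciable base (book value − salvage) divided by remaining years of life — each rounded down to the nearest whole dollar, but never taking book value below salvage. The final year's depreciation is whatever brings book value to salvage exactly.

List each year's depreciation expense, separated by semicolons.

$60,515; $45,386; $35,353; $35,353; $35,353

Depreciable base = $242,060 − $30,100 = $211,960.
Year 1: DB = ⌊$242,060 × 125%/5⌋ = $60,515; SL = ⌊$211,960/5⌋ = $42,392 → take DB $60,515. Book value $181,545.
Year 2: DB = ⌊$181,545 × 125%/5⌋ = $45,386; SL = ⌊$151,445/4⌋ = $37,861 → take DB $45,386. Book value $136,159.
Year 3: DB = ⌊$136,159 × 125%/5⌋ = $34,039; SL = ⌊$106,059/3⌋ = $35,353 → take SL $35,353. Book value $100,806.
Year 4: DB = ⌊$100,806 × 125%/5⌋ = $25,201; SL = ⌊$70,706/2⌋ = $35,353 → take SL $35,353. Book value $65,453.
Year 5 (final): $65,453 − $30,100 = $35,353. Book value $30,100.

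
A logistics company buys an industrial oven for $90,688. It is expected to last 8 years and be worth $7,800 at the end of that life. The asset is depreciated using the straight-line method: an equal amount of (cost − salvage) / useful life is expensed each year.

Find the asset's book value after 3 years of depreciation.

Depreciable base = $90,688 − $7,800 = $82,888.
Annual expense = $82,888 / 8 = $10,361.
End of year 1: book value $80,327.
End of year 2: book value $69,966.
End of year 3: book value $59,605.

$59,605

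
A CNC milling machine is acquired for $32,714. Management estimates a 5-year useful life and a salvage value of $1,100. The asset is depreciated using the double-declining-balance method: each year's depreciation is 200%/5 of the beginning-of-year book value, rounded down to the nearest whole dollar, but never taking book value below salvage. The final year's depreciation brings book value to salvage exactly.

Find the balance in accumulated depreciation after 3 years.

$25,647

Depreciable base = $32,714 − $1,100 = $31,614.
Year 1: ⌊$32,714 × 200%/5⌋ = $13,085. Book value $19,629.
Year 2: ⌊$19,629 × 200%/5⌋ = $7,851. Book value $11,778.
Year 3: ⌊$11,778 × 200%/5⌋ = $4,711. Book value $7,067.
Accumulated through year 3 = $32,714 − $7,067 = $25,647.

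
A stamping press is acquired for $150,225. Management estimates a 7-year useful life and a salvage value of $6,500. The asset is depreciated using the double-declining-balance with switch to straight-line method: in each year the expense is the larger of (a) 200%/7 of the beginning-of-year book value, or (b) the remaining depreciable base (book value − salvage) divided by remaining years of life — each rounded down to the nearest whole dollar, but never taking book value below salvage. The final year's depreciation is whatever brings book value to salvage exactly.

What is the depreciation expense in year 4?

Depreciable base = $150,225 − $6,500 = $143,725.
Year 1: DB = ⌊$150,225 × 200%/7⌋ = $42,921; SL = ⌊$143,725/7⌋ = $20,532 → take DB $42,921. Book value $107,304.
Year 2: DB = ⌊$107,304 × 200%/7⌋ = $30,658; SL = ⌊$100,804/6⌋ = $16,800 → take DB $30,658. Book value $76,646.
Year 3: DB = ⌊$76,646 × 200%/7⌋ = $21,898; SL = ⌊$70,146/5⌋ = $14,029 → take DB $21,898. Book value $54,748.
Year 4: DB = ⌊$54,748 × 200%/7⌋ = $15,642; SL = ⌊$48,248/4⌋ = $12,062 → take DB $15,642. Book value $39,106.

$15,642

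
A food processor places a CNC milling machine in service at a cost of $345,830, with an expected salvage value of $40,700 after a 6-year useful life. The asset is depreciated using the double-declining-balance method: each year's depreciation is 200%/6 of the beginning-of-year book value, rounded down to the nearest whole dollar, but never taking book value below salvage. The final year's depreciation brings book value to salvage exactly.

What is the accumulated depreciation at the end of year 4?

$277,517

Depreciable base = $345,830 − $40,700 = $305,130.
Year 1: ⌊$345,830 × 200%/6⌋ = $115,276. Book value $230,554.
Year 2: ⌊$230,554 × 200%/6⌋ = $76,851. Book value $153,703.
Year 3: ⌊$153,703 × 200%/6⌋ = $51,234. Book value $102,469.
Year 4: ⌊$102,469 × 200%/6⌋ = $34,156. Book value $68,313.
Accumulated through year 4 = $345,830 − $68,313 = $277,517.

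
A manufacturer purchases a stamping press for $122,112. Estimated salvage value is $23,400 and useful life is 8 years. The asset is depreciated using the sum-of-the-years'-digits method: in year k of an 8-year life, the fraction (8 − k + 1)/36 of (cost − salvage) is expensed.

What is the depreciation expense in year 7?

Depreciable base = $122,112 − $23,400 = $98,712.
Sum of the years' digits = 8+7+6+5+4+3+2+1 = 36.
Year 1: $98,712 × 8/36 = $21,936. Book value $100,176.
Year 2: $98,712 × 7/36 = $19,194. Book value $80,982.
Year 3: $98,712 × 6/36 = $16,452. Book value $64,530.
Year 4: $98,712 × 5/36 = $13,710. Book value $50,820.
Year 5: $98,712 × 4/36 = $10,968. Book value $39,852.
Year 6: $98,712 × 3/36 = $8,226. Book value $31,626.
Year 7: $98,712 × 2/36 = $5,484. Book value $26,142.

$5,484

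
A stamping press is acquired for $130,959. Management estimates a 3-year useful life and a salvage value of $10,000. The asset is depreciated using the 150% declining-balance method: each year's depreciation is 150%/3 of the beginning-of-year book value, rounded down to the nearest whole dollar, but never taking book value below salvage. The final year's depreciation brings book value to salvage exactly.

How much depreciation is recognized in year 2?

$32,740

Depreciable base = $130,959 − $10,000 = $120,959.
Year 1: ⌊$130,959 × 150%/3⌋ = $65,479. Book value $65,480.
Year 2: ⌊$65,480 × 150%/3⌋ = $32,740. Book value $32,740.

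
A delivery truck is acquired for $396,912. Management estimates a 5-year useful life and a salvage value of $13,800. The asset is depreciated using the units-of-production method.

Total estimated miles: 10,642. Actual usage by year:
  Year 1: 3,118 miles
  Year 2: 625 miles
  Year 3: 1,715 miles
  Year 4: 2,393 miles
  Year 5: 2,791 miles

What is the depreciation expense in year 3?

$61,740

Depreciable base = $396,912 − $13,800 = $383,112.
Rate = $383,112 / 10,642 miles = $36 per mile.
Year 1: 3,118 × $36 = $112,248. Book value $284,664.
Year 2: 625 × $36 = $22,500. Book value $262,164.
Year 3: 1,715 × $36 = $61,740. Book value $200,424.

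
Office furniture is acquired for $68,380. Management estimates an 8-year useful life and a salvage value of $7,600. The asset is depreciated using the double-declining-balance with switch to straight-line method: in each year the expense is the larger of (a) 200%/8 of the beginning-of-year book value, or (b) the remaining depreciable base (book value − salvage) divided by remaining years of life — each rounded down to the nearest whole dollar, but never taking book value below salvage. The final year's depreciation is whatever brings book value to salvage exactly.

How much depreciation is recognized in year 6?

$4,056

Depreciable base = $68,380 − $7,600 = $60,780.
Year 1: DB = ⌊$68,380 × 200%/8⌋ = $17,095; SL = ⌊$60,780/8⌋ = $7,597 → take DB $17,095. Book value $51,285.
Year 2: DB = ⌊$51,285 × 200%/8⌋ = $12,821; SL = ⌊$43,685/7⌋ = $6,240 → take DB $12,821. Book value $38,464.
Year 3: DB = ⌊$38,464 × 200%/8⌋ = $9,616; SL = ⌊$30,864/6⌋ = $5,144 → take DB $9,616. Book value $28,848.
Year 4: DB = ⌊$28,848 × 200%/8⌋ = $7,212; SL = ⌊$21,248/5⌋ = $4,249 → take DB $7,212. Book value $21,636.
Year 5: DB = ⌊$21,636 × 200%/8⌋ = $5,409; SL = ⌊$14,036/4⌋ = $3,509 → take DB $5,409. Book value $16,227.
Year 6: DB = ⌊$16,227 × 200%/8⌋ = $4,056; SL = ⌊$8,627/3⌋ = $2,875 → take DB $4,056. Book value $12,171.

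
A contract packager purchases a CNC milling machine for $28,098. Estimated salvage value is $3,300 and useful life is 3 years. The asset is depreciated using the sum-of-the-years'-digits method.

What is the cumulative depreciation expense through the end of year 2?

$20,665

Depreciable base = $28,098 − $3,300 = $24,798.
Sum of the years' digits = 3+2+1 = 6.
Year 1: $24,798 × 3/6 = $12,399. Book value $15,699.
Year 2: $24,798 × 2/6 = $8,266. Book value $7,433.
Accumulated through year 2 = $28,098 − $7,433 = $20,665.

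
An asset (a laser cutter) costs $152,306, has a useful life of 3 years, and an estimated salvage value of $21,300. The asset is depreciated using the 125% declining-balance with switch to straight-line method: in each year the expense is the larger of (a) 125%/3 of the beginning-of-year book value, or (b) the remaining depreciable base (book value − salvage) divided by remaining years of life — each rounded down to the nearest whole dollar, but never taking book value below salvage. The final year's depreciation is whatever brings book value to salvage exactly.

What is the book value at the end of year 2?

$51,827

Depreciable base = $152,306 − $21,300 = $131,006.
Year 1: DB = ⌊$152,306 × 125%/3⌋ = $63,460; SL = ⌊$131,006/3⌋ = $43,668 → take DB $63,460. Book value $88,846.
Year 2: DB = ⌊$88,846 × 125%/3⌋ = $37,019; SL = ⌊$67,546/2⌋ = $33,773 → take DB $37,019. Book value $51,827.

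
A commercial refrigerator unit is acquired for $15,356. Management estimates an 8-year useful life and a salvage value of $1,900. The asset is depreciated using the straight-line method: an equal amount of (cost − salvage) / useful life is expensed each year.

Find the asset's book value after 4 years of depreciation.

Depreciable base = $15,356 − $1,900 = $13,456.
Annual expense = $13,456 / 8 = $1,682.
End of year 1: book value $13,674.
End of year 2: book value $11,992.
End of year 3: book value $10,310.
End of year 4: book value $8,628.

$8,628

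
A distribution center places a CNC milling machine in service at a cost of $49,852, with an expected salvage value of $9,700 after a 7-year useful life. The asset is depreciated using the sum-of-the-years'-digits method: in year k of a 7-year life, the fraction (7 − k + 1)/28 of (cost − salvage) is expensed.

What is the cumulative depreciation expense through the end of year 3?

Depreciable base = $49,852 − $9,700 = $40,152.
Sum of the years' digits = 7+6+5+4+3+2+1 = 28.
Year 1: $40,152 × 7/28 = $10,038. Book value $39,814.
Year 2: $40,152 × 6/28 = $8,604. Book value $31,210.
Year 3: $40,152 × 5/28 = $7,170. Book value $24,040.
Accumulated through year 3 = $49,852 − $24,040 = $25,812.

$25,812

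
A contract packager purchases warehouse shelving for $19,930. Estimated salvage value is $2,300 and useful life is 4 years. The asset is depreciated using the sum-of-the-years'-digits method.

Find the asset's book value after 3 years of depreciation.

$4,063

Depreciable base = $19,930 − $2,300 = $17,630.
Sum of the years' digits = 4+3+2+1 = 10.
Year 1: $17,630 × 4/10 = $7,052. Book value $12,878.
Year 2: $17,630 × 3/10 = $5,289. Book value $7,589.
Year 3: $17,630 × 2/10 = $3,526. Book value $4,063.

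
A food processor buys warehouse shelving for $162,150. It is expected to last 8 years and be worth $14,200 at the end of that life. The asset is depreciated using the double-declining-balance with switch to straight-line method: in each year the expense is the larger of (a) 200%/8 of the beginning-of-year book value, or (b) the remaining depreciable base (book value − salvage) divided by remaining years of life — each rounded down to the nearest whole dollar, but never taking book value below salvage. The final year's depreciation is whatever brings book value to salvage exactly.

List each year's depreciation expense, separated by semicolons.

Depreciable base = $162,150 − $14,200 = $147,950.
Year 1: DB = ⌊$162,150 × 200%/8⌋ = $40,537; SL = ⌊$147,950/8⌋ = $18,493 → take DB $40,537. Book value $121,613.
Year 2: DB = ⌊$121,613 × 200%/8⌋ = $30,403; SL = ⌊$107,413/7⌋ = $15,344 → take DB $30,403. Book value $91,210.
Year 3: DB = ⌊$91,210 × 200%/8⌋ = $22,802; SL = ⌊$77,010/6⌋ = $12,835 → take DB $22,802. Book value $68,408.
Year 4: DB = ⌊$68,408 × 200%/8⌋ = $17,102; SL = ⌊$54,208/5⌋ = $10,841 → take DB $17,102. Book value $51,306.
Year 5: DB = ⌊$51,306 × 200%/8⌋ = $12,826; SL = ⌊$37,106/4⌋ = $9,276 → take DB $12,826. Book value $38,480.
Year 6: DB = ⌊$38,480 × 200%/8⌋ = $9,620; SL = ⌊$24,280/3⌋ = $8,093 → take DB $9,620. Book value $28,860.
Year 7: DB = ⌊$28,860 × 200%/8⌋ = $7,215; SL = ⌊$14,660/2⌋ = $7,330 → take SL $7,330. Book value $21,530.
Year 8 (final): $21,530 − $14,200 = $7,330. Book value $14,200.

$40,537; $30,403; $22,802; $17,102; $12,826; $9,620; $7,330; $7,330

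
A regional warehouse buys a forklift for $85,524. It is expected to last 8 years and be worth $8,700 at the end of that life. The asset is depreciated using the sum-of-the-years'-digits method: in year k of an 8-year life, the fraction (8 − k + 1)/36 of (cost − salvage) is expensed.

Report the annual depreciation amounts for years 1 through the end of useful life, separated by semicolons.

Depreciable base = $85,524 − $8,700 = $76,824.
Sum of the years' digits = 8+7+6+5+4+3+2+1 = 36.
Year 1: $76,824 × 8/36 = $17,072. Book value $68,452.
Year 2: $76,824 × 7/36 = $14,938. Book value $53,514.
Year 3: $76,824 × 6/36 = $12,804. Book value $40,710.
Year 4: $76,824 × 5/36 = $10,670. Book value $30,040.
Year 5: $76,824 × 4/36 = $8,536. Book value $21,504.
Year 6: $76,824 × 3/36 = $6,402. Book value $15,102.
Year 7: $76,824 × 2/36 = $4,268. Book value $10,834.
Year 8: $76,824 × 1/36 = $2,134. Book value $8,700.

$17,072; $14,938; $12,804; $10,670; $8,536; $6,402; $4,268; $2,134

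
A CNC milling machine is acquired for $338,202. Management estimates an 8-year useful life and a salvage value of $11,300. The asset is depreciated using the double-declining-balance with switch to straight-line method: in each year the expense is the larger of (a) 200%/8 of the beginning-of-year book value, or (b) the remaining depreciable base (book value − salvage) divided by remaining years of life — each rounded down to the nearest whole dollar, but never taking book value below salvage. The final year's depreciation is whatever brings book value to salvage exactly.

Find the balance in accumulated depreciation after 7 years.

$303,916

Depreciable base = $338,202 − $11,300 = $326,902.
Year 1: DB = ⌊$338,202 × 200%/8⌋ = $84,550; SL = ⌊$326,902/8⌋ = $40,862 → take DB $84,550. Book value $253,652.
Year 2: DB = ⌊$253,652 × 200%/8⌋ = $63,413; SL = ⌊$242,352/7⌋ = $34,621 → take DB $63,413. Book value $190,239.
Year 3: DB = ⌊$190,239 × 200%/8⌋ = $47,559; SL = ⌊$178,939/6⌋ = $29,823 → take DB $47,559. Book value $142,680.
Year 4: DB = ⌊$142,680 × 200%/8⌋ = $35,670; SL = ⌊$131,380/5⌋ = $26,276 → take DB $35,670. Book value $107,010.
Year 5: DB = ⌊$107,010 × 200%/8⌋ = $26,752; SL = ⌊$95,710/4⌋ = $23,927 → take DB $26,752. Book value $80,258.
Year 6: DB = ⌊$80,258 × 200%/8⌋ = $20,064; SL = ⌊$68,958/3⌋ = $22,986 → take SL $22,986. Book value $57,272.
Year 7: DB = ⌊$57,272 × 200%/8⌋ = $14,318; SL = ⌊$45,972/2⌋ = $22,986 → take SL $22,986. Book value $34,286.
Accumulated through year 7 = $338,202 − $34,286 = $303,916.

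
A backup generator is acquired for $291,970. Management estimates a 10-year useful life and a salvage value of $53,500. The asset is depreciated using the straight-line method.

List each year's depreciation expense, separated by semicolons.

Depreciable base = $291,970 − $53,500 = $238,470.
Annual expense = $238,470 / 10 = $23,847.
End of year 1: book value $268,123.
End of year 2: book value $244,276.
End of year 3: book value $220,429.
End of year 4: book value $196,582.
End of year 5: book value $172,735.
End of year 6: book value $148,888.
End of year 7: book value $125,041.
End of year 8: book value $101,194.
End of year 9: book value $77,347.
End of year 10: book value $53,500.

$23,847; $23,847; $23,847; $23,847; $23,847; $23,847; $23,847; $23,847; $23,847; $23,847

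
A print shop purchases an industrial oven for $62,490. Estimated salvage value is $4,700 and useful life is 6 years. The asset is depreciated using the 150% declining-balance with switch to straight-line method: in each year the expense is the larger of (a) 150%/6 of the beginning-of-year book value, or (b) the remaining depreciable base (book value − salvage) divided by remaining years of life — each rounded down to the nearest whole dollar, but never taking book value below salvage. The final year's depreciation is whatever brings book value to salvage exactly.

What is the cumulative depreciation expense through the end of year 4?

Depreciable base = $62,490 − $4,700 = $57,790.
Year 1: DB = ⌊$62,490 × 150%/6⌋ = $15,622; SL = ⌊$57,790/6⌋ = $9,631 → take DB $15,622. Book value $46,868.
Year 2: DB = ⌊$46,868 × 150%/6⌋ = $11,717; SL = ⌊$42,168/5⌋ = $8,433 → take DB $11,717. Book value $35,151.
Year 3: DB = ⌊$35,151 × 150%/6⌋ = $8,787; SL = ⌊$30,451/4⌋ = $7,612 → take DB $8,787. Book value $26,364.
Year 4: DB = ⌊$26,364 × 150%/6⌋ = $6,591; SL = ⌊$21,664/3⌋ = $7,221 → take SL $7,221. Book value $19,143.
Accumulated through year 4 = $62,490 − $19,143 = $43,347.

$43,347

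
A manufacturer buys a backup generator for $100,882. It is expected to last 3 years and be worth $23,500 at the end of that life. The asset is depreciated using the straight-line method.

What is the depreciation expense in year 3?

$25,794

Depreciable base = $100,882 − $23,500 = $77,382.
Annual expense = $77,382 / 3 = $25,794.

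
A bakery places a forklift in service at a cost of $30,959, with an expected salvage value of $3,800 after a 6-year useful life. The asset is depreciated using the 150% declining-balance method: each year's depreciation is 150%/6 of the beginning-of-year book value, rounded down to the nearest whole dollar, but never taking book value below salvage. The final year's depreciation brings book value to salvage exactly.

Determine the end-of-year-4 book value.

$9,797

Depreciable base = $30,959 − $3,800 = $27,159.
Year 1: ⌊$30,959 × 150%/6⌋ = $7,739. Book value $23,220.
Year 2: ⌊$23,220 × 150%/6⌋ = $5,805. Book value $17,415.
Year 3: ⌊$17,415 × 150%/6⌋ = $4,353. Book value $13,062.
Year 4: ⌊$13,062 × 150%/6⌋ = $3,265. Book value $9,797.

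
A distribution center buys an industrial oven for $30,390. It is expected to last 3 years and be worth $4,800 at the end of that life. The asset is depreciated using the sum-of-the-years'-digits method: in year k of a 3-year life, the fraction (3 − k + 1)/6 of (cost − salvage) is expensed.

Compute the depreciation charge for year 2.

Depreciable base = $30,390 − $4,800 = $25,590.
Sum of the years' digits = 3+2+1 = 6.
Year 1: $25,590 × 3/6 = $12,795. Book value $17,595.
Year 2: $25,590 × 2/6 = $8,530. Book value $9,065.

$8,530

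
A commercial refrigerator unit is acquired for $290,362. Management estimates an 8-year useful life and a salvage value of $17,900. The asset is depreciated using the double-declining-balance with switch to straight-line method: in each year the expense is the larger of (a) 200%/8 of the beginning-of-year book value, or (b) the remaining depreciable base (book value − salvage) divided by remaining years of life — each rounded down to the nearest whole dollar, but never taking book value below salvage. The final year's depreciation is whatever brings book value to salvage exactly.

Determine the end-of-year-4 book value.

Depreciable base = $290,362 − $17,900 = $272,462.
Year 1: DB = ⌊$290,362 × 200%/8⌋ = $72,590; SL = ⌊$272,462/8⌋ = $34,057 → take DB $72,590. Book value $217,772.
Year 2: DB = ⌊$217,772 × 200%/8⌋ = $54,443; SL = ⌊$199,872/7⌋ = $28,553 → take DB $54,443. Book value $163,329.
Year 3: DB = ⌊$163,329 × 200%/8⌋ = $40,832; SL = ⌊$145,429/6⌋ = $24,238 → take DB $40,832. Book value $122,497.
Year 4: DB = ⌊$122,497 × 200%/8⌋ = $30,624; SL = ⌊$104,597/5⌋ = $20,919 → take DB $30,624. Book value $91,873.

$91,873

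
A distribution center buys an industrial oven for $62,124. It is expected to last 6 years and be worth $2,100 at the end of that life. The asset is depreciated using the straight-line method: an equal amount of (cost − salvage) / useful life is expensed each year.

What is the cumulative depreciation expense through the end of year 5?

$50,020

Depreciable base = $62,124 − $2,100 = $60,024.
Annual expense = $60,024 / 6 = $10,004.
End of year 1: book value $52,120.
End of year 2: book value $42,116.
End of year 3: book value $32,112.
End of year 4: book value $22,108.
End of year 5: book value $12,104.
Accumulated through year 5 = $62,124 − $12,104 = $50,020.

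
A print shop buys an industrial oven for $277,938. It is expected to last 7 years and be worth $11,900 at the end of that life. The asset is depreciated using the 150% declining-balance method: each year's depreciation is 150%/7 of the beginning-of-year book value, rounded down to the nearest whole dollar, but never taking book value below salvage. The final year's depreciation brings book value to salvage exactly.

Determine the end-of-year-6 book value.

Depreciable base = $277,938 − $11,900 = $266,038.
Year 1: ⌊$277,938 × 150%/7⌋ = $59,558. Book value $218,380.
Year 2: ⌊$218,380 × 150%/7⌋ = $46,795. Book value $171,585.
Year 3: ⌊$171,585 × 150%/7⌋ = $36,768. Book value $134,817.
Year 4: ⌊$134,817 × 150%/7⌋ = $28,889. Book value $105,928.
Year 5: ⌊$105,928 × 150%/7⌋ = $22,698. Book value $83,230.
Year 6: ⌊$83,230 × 150%/7⌋ = $17,835. Book value $65,395.

$65,395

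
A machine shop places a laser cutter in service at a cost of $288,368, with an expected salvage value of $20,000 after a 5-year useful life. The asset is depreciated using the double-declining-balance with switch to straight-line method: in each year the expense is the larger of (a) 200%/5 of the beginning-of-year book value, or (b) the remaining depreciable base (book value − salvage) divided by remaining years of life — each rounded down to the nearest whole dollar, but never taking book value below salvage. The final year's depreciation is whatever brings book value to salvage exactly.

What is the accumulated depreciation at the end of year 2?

$184,555

Depreciable base = $288,368 − $20,000 = $268,368.
Year 1: DB = ⌊$288,368 × 200%/5⌋ = $115,347; SL = ⌊$268,368/5⌋ = $53,673 → take DB $115,347. Book value $173,021.
Year 2: DB = ⌊$173,021 × 200%/5⌋ = $69,208; SL = ⌊$153,021/4⌋ = $38,255 → take DB $69,208. Book value $103,813.
Accumulated through year 2 = $288,368 − $103,813 = $184,555.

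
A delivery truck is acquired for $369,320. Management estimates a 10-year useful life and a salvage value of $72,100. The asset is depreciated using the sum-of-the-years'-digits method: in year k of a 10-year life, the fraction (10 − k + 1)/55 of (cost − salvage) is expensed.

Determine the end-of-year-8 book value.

Depreciable base = $369,320 − $72,100 = $297,220.
Sum of the years' digits = 10+9+8+7+6+5+4+3+2+1 = 55.
Year 1: $297,220 × 10/55 = $54,040. Book value $315,280.
Year 2: $297,220 × 9/55 = $48,636. Book value $266,644.
Year 3: $297,220 × 8/55 = $43,232. Book value $223,412.
Year 4: $297,220 × 7/55 = $37,828. Book value $185,584.
Year 5: $297,220 × 6/55 = $32,424. Book value $153,160.
Year 6: $297,220 × 5/55 = $27,020. Book value $126,140.
Year 7: $297,220 × 4/55 = $21,616. Book value $104,524.
Year 8: $297,220 × 3/55 = $16,212. Book value $88,312.

$88,312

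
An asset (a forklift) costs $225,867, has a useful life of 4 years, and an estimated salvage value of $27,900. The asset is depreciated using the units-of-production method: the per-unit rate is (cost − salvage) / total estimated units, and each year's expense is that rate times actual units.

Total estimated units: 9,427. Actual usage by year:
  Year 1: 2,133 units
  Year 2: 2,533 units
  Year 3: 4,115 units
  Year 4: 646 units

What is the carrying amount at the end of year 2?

Depreciable base = $225,867 − $27,900 = $197,967.
Rate = $197,967 / 9,427 units = $21 per unit.
Year 1: 2,133 × $21 = $44,793. Book value $181,074.
Year 2: 2,533 × $21 = $53,193. Book value $127,881.

$127,881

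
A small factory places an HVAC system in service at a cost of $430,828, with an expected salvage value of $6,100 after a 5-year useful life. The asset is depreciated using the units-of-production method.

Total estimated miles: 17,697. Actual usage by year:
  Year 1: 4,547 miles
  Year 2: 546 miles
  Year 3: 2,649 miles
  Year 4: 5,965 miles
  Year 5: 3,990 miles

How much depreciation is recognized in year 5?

Depreciable base = $430,828 − $6,100 = $424,728.
Rate = $424,728 / 17,697 miles = $24 per mile.
Year 1: 4,547 × $24 = $109,128. Book value $321,700.
Year 2: 546 × $24 = $13,104. Book value $308,596.
Year 3: 2,649 × $24 = $63,576. Book value $245,020.
Year 4: 5,965 × $24 = $143,160. Book value $101,860.
Year 5: 3,990 × $24 = $95,760. Book value $6,100.

$95,760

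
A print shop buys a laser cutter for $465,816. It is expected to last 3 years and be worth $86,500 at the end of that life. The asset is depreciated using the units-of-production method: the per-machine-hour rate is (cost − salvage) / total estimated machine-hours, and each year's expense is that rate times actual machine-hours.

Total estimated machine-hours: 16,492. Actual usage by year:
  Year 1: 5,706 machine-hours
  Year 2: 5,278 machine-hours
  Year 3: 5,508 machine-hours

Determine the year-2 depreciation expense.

Depreciable base = $465,816 − $86,500 = $379,316.
Rate = $379,316 / 16,492 machine-hours = $23 per machine-hour.
Year 1: 5,706 × $23 = $131,238. Book value $334,578.
Year 2: 5,278 × $23 = $121,394. Book value $213,184.

$121,394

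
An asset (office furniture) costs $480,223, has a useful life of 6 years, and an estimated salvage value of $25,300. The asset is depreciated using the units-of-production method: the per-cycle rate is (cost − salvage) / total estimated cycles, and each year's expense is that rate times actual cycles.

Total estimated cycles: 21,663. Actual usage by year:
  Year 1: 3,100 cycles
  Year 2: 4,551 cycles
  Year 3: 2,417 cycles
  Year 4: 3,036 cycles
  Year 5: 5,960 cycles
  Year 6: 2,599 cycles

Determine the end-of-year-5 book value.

Depreciable base = $480,223 − $25,300 = $454,923.
Rate = $454,923 / 21,663 cycles = $21 per cycle.
Year 1: 3,100 × $21 = $65,100. Book value $415,123.
Year 2: 4,551 × $21 = $95,571. Book value $319,552.
Year 3: 2,417 × $21 = $50,757. Book value $268,795.
Year 4: 3,036 × $21 = $63,756. Book value $205,039.
Year 5: 5,960 × $21 = $125,160. Book value $79,879.

$79,879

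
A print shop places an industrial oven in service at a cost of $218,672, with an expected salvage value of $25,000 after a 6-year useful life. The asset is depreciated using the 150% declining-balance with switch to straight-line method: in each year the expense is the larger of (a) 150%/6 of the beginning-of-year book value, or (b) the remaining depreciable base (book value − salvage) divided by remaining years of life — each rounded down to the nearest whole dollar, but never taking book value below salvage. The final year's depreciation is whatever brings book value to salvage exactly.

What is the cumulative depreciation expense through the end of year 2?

Depreciable base = $218,672 − $25,000 = $193,672.
Year 1: DB = ⌊$218,672 × 150%/6⌋ = $54,668; SL = ⌊$193,672/6⌋ = $32,278 → take DB $54,668. Book value $164,004.
Year 2: DB = ⌊$164,004 × 150%/6⌋ = $41,001; SL = ⌊$139,004/5⌋ = $27,800 → take DB $41,001. Book value $123,003.
Accumulated through year 2 = $218,672 − $123,003 = $95,669.

$95,669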